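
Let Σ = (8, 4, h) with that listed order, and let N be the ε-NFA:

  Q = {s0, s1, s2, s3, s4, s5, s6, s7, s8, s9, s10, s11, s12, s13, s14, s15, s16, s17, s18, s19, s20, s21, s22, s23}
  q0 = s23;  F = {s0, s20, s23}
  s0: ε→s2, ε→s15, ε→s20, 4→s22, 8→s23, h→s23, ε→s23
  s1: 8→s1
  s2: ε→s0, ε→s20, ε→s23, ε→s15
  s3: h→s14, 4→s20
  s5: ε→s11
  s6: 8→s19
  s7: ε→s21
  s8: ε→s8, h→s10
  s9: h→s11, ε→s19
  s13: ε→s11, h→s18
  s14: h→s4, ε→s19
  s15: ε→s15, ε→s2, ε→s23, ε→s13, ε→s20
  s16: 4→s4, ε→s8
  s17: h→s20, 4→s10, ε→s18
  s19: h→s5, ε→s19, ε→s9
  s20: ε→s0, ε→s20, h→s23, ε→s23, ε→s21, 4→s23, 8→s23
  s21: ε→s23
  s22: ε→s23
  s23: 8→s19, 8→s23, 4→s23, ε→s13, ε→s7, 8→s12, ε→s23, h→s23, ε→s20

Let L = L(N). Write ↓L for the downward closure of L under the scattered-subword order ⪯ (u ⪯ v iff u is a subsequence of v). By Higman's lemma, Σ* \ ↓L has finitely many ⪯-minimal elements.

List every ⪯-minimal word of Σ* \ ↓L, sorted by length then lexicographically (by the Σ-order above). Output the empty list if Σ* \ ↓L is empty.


min(Σ*\↓L) = [].

|Q|=24, |F|=3, |δ|=56 (33 ε).
min D↑ (1 st, q0=0, F={}): 0:8→0,4→0,h→0 (ε-aug+det+¬).
L(D↑) = ∅; no obstructions.


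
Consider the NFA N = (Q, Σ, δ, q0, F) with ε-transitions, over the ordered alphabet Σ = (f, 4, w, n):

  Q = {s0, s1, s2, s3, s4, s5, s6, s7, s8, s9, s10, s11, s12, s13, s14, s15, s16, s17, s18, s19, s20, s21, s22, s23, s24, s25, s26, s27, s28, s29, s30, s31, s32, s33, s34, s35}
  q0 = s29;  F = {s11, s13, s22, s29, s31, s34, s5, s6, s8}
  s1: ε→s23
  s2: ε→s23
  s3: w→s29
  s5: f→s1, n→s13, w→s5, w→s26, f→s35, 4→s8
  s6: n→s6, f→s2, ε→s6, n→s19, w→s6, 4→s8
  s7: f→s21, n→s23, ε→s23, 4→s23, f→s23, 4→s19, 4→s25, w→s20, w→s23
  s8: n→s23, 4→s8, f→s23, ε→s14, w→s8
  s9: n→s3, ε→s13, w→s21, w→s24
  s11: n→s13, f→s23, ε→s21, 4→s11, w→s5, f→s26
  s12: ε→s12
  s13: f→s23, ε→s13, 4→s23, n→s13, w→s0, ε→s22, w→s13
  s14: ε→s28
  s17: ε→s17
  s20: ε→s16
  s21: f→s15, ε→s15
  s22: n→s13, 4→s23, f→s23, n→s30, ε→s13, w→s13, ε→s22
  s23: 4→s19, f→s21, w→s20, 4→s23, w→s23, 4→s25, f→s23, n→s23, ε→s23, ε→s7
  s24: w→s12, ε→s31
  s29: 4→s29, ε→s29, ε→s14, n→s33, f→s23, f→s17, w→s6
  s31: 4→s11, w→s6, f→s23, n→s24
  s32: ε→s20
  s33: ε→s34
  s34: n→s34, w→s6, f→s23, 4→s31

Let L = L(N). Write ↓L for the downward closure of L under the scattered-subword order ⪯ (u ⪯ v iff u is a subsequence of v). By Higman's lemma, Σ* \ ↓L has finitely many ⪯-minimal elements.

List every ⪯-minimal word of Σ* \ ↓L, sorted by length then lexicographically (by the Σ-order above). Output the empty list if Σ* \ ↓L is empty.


min(Σ*\↓L) = [f, w4n, n44n4].

|Q|=36, |F|=9, |δ|=88 (23 ε).
min D↑ (9 st, q0=0, F={1}): 0:f→1,4→0,w→2,n→3 1:f→1,4→1,w→1,n→1 2:f→1,4→4,w→2,n→2 3:f→1,4→5,w→2,n→3 4:f→1,4→4,w→4,n→1 5:f→1,4→6,w→2,n→5 6:f→1,4→6,w→7,n→8 7:f→1,4→4,w→7,n→8 8:f→1,4→1,w→8,n→8 [Hopcroft].
'f': run [29, 13] end={s1,s15,s16,s17,s19,s2,s20,s21,s23,s25,s26,s35,…} — reject; 1/1 single-dels accept.
'w4n': N↓-sim [29, 22, 11, 8] end={s15,s16,s19,s20,s21,s23,s25,s7} ∉↓L; 3/3 single-dels accept.
'n44n4': |S_i|=[29, 27, 25, 20, 12, 8] end={s15,s16,s19,s20,s21,s23,s25,s7} rej; 5/5 single-dels accept.
3 minimals (antichain).


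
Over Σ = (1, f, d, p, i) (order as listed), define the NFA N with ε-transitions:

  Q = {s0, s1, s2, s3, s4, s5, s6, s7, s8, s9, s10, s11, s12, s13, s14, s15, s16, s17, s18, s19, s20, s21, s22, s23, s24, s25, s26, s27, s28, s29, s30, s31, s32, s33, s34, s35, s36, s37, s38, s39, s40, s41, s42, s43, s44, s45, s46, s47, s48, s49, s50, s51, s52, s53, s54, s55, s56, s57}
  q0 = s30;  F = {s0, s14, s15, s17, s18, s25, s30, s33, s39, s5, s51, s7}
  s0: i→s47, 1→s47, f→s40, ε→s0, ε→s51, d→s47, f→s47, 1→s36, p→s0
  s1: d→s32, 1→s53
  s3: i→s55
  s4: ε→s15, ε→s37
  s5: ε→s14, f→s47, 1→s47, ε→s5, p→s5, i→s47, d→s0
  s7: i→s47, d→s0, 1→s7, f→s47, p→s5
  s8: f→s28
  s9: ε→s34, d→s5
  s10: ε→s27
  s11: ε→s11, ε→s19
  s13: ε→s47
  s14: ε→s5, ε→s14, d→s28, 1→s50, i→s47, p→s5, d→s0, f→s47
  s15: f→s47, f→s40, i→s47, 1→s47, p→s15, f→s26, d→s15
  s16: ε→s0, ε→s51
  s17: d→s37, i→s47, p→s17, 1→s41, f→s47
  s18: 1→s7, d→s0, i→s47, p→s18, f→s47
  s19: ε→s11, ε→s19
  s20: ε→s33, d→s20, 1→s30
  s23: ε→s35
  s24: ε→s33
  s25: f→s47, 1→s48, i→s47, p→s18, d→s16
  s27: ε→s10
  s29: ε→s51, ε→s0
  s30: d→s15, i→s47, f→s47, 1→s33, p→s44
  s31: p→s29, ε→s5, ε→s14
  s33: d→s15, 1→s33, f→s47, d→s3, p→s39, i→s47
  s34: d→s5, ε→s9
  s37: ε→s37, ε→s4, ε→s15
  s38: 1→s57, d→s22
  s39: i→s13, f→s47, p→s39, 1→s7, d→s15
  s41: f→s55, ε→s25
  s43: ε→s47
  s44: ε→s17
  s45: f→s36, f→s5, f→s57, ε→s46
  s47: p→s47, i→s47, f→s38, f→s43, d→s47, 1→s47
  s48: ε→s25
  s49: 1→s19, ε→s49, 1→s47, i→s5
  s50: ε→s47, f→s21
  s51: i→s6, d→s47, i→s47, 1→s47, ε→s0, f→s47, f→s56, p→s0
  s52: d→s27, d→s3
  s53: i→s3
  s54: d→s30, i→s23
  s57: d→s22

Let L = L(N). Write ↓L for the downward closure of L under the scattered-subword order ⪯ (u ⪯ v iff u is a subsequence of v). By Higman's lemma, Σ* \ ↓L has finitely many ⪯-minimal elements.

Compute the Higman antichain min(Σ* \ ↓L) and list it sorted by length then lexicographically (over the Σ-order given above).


Antichain: [f, i, d1, p1dd, 1p1p1].

|Q|=58, |F|=12, |δ|=136 (37 ε).
min D↑ (11 st, q0=0, F={2}): 0:1→1,f→2,d→3,p→4,i→2 1:1→1,f→2,d→3,p→5,i→2 2:1→2,f→2,d→2,p→2,i→2 3:1→2,f→2,d→3,p→3,i→2 4:1→6,f→2,d→3,p→4,i→2 5:1→7,f→2,d→3,p→5,i→2 6:1→6,f→2,d→8,p→9,i→2 7:1→7,f→2,d→8,p→10,i→2 8:1→2,f→2,d→2,p→8,i→2 9:1→7,f→2,d→8,p→9,i→2 10:1→2,f→2,d→8,p→10,i→2.
'f': run [34, 10] end={s21,s22,s26,s38,s40,s43,s47,s55,s56,s57} ∉↓L; 1/1 deletions ∈↓L.
'i': |S_i|=[34, 8] end={s13,s22,s38,s43,s47,s55,s57,s6} — reject; 1/1 del acc.
'd1': |S_i|=[34, 19, 6] end={s22,s36,s38,s43,s47,s57} — reject; 2/2 single-dels accept.
'p1dd': |S_i|=[34, 31, 23, 13, 5] end={s22,s38,s43,s47,s57} ∉↓L; 4/4 del acc.
'1p1p1': run [34, 29, 22, 17, 16, 8] end={s21,s22,s36,s38,s43,s47,s50,s57} rej; 5/5 deletions ∈↓L.
5 obstructions.


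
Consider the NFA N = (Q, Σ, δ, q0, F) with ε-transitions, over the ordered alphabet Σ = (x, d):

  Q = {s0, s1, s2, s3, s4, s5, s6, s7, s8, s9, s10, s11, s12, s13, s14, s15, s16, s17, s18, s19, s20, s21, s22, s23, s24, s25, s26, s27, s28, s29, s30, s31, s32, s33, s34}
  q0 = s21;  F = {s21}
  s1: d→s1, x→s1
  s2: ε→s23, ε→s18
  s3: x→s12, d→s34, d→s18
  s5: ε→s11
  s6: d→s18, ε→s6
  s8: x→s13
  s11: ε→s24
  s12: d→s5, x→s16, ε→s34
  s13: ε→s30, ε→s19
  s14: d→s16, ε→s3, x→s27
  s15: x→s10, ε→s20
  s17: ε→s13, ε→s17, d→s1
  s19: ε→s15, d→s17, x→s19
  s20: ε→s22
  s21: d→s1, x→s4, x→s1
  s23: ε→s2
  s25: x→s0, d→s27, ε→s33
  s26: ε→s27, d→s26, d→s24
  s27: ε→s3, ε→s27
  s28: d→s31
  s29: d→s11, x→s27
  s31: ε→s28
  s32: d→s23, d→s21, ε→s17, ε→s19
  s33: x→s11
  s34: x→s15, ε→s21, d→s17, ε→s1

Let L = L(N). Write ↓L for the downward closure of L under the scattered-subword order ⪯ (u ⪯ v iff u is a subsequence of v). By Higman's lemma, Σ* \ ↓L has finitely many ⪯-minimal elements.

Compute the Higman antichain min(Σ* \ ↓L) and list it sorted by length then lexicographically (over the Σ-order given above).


Antichain: [x, d].

|Q|=35, |F|=1, |δ|=54 (24 ε).
min D↑ (2 st, q0=0, F={1}): 0:x→1,d→1 1:x→1,d→1 (ε-aug+det+¬).
'x': run [3, 2] end={s1,s4} ∉↓L; 1/1 del acc.
'd': run [3, 1] end={s1} — reject; 1/1 deletions ∈↓L.
2 minimals (antichain).


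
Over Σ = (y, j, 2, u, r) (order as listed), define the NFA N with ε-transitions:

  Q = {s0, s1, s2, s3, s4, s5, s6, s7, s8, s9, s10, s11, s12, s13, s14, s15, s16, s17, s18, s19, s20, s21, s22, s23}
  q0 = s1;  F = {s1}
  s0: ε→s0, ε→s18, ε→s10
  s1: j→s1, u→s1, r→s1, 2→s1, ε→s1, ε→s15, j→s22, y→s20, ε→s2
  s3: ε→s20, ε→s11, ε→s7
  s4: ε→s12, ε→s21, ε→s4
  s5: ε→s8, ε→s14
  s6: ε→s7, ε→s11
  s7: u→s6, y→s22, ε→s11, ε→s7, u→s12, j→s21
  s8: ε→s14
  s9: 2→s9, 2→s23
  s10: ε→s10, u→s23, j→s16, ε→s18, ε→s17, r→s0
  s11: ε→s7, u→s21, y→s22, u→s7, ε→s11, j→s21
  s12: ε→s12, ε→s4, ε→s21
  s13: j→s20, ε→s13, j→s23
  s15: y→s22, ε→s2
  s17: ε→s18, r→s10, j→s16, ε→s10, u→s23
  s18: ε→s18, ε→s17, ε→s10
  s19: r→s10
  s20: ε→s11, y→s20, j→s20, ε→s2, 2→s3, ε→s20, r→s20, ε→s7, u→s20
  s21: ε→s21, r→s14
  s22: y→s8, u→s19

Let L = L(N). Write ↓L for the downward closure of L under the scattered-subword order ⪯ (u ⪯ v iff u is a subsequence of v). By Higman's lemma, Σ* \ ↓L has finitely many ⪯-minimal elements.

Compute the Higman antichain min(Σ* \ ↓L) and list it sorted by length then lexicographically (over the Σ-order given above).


A = [y].

|Q|=24, |F|=1, |δ|=73 (39 ε).
min D↑ (2 st, q0=0, F={1}): 0:y→1,j→0,2→0,u→0,r→0 1:y→1,j→1,2→1,u→1,r→1.
'y': run [21, 19] end={s0,s10,s11,s12,s14,s16,s17,s18,s19,s2,s20,s21,…} — reject; 1/1 single-dels accept.
1 obstructions.


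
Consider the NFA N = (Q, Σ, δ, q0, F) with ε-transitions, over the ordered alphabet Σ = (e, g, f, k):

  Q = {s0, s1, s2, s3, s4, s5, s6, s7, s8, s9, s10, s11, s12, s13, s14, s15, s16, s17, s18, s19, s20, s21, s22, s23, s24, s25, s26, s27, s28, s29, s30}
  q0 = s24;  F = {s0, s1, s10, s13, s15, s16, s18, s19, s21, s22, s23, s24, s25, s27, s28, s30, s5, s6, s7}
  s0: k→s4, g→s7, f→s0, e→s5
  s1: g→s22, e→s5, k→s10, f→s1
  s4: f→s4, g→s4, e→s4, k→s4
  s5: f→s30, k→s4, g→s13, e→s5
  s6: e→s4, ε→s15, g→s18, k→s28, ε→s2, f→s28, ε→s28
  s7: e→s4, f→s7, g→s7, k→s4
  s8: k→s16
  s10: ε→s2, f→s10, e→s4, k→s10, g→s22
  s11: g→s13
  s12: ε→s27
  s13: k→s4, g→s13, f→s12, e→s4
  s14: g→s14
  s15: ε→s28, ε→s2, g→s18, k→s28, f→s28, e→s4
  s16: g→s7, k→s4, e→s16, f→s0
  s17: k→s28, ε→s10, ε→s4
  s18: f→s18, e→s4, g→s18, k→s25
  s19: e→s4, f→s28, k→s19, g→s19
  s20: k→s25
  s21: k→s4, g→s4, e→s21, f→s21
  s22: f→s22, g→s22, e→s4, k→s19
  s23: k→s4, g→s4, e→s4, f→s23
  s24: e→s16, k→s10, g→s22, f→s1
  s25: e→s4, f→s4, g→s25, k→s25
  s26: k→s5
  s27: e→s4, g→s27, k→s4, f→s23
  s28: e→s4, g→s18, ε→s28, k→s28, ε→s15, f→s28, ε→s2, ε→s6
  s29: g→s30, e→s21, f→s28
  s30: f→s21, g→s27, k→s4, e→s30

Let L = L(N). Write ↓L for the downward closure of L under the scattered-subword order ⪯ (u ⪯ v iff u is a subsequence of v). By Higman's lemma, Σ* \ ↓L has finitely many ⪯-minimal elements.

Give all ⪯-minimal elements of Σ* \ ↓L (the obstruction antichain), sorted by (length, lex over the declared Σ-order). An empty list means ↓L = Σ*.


min(Σ*\↓L) = [ek, ge, ke, feffg, gkfgkf].

|Q|=31, |F|=19, |δ|=102 (13 ε).
min D↑ (18 st, q0=0, F={7}): 0:e→1,g→2,f→3,k→4 1:e→1,g→5,f→6,k→7 2:e→7,g→2,f→2,k→8 3:e→9,g→2,f→3,k→4 4:e→7,g→2,f→4,k→4 5:e→7,g→5,f→5,k→7 6:e→9,g→5,f→6,k→7 7:e→7,g→7,f→7,k→7 8:e→7,g→8,f→10,k→8 9:e→9,g→11,f→12,k→7 10:e→7,g→13,f→10,k→10 11:e→7,g→11,f→14,k→7 12:e→12,g→14,f→15,k→7 13:e→7,g→13,f→13,k→16 14:e→7,g→14,f→17,k→7 15:e→15,g→7,f→15,k→7 16:e→7,g→16,f→7,k→16 17:e→7,g→7,f→17,k→7 [Hopcroft].
'ek': run [22, 11, 1] end={s4} rej; 2/2 single-dels accept.
'ge': |S_i|=[22, 14, 1] end={s4} ∉↓L; 2/2 single-dels accept.
'ke': run [22, 10, 1] end={s4} — reject; 2/2 deletions ∈↓L.
'feffg': N↓-sim [22, 20, 8, 6, 3, 1] end={s4} rej; 5/5 deletions ∈↓L.
'gkfgkf': |S_i|=[22, 14, 8, 7, 3, 2, 1] end={s4} rej; 6/6 single-dels accept.
5 obstructions.


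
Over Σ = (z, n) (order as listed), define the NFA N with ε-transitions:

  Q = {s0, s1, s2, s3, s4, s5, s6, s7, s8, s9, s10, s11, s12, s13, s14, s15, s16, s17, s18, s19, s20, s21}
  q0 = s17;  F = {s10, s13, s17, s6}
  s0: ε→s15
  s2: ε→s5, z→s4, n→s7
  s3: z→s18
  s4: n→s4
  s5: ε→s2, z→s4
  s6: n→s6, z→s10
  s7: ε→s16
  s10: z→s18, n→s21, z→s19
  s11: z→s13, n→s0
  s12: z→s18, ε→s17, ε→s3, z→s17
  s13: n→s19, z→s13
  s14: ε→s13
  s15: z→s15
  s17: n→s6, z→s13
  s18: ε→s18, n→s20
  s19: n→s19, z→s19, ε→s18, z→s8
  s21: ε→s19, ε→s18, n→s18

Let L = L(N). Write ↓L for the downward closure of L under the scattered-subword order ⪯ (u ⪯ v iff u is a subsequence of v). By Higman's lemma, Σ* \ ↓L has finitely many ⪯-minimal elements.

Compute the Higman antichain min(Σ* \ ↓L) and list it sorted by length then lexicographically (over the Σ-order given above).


|Q|=22, |F|=4, |δ|=35 (11 ε).
min D↑ (5 st, q0=0, F={3}): 0:z→1,n→2 1:z→1,n→3 2:z→4,n→2 3:z→3,n→3 4:z→3,n→3 [Hopcroft].
'zn': N↓-sim [9, 7, 5] end={s18,s19,s20,s21,s8} ∉↓L; 2/2 deletions ∈↓L.
'nzz': N↓-sim [9, 7, 6, 4] end={s18,s19,s20,s8} rej; 3/3 single-dels accept.
2 words, ⪯-incomp.

Antichain: [zn, nzz].


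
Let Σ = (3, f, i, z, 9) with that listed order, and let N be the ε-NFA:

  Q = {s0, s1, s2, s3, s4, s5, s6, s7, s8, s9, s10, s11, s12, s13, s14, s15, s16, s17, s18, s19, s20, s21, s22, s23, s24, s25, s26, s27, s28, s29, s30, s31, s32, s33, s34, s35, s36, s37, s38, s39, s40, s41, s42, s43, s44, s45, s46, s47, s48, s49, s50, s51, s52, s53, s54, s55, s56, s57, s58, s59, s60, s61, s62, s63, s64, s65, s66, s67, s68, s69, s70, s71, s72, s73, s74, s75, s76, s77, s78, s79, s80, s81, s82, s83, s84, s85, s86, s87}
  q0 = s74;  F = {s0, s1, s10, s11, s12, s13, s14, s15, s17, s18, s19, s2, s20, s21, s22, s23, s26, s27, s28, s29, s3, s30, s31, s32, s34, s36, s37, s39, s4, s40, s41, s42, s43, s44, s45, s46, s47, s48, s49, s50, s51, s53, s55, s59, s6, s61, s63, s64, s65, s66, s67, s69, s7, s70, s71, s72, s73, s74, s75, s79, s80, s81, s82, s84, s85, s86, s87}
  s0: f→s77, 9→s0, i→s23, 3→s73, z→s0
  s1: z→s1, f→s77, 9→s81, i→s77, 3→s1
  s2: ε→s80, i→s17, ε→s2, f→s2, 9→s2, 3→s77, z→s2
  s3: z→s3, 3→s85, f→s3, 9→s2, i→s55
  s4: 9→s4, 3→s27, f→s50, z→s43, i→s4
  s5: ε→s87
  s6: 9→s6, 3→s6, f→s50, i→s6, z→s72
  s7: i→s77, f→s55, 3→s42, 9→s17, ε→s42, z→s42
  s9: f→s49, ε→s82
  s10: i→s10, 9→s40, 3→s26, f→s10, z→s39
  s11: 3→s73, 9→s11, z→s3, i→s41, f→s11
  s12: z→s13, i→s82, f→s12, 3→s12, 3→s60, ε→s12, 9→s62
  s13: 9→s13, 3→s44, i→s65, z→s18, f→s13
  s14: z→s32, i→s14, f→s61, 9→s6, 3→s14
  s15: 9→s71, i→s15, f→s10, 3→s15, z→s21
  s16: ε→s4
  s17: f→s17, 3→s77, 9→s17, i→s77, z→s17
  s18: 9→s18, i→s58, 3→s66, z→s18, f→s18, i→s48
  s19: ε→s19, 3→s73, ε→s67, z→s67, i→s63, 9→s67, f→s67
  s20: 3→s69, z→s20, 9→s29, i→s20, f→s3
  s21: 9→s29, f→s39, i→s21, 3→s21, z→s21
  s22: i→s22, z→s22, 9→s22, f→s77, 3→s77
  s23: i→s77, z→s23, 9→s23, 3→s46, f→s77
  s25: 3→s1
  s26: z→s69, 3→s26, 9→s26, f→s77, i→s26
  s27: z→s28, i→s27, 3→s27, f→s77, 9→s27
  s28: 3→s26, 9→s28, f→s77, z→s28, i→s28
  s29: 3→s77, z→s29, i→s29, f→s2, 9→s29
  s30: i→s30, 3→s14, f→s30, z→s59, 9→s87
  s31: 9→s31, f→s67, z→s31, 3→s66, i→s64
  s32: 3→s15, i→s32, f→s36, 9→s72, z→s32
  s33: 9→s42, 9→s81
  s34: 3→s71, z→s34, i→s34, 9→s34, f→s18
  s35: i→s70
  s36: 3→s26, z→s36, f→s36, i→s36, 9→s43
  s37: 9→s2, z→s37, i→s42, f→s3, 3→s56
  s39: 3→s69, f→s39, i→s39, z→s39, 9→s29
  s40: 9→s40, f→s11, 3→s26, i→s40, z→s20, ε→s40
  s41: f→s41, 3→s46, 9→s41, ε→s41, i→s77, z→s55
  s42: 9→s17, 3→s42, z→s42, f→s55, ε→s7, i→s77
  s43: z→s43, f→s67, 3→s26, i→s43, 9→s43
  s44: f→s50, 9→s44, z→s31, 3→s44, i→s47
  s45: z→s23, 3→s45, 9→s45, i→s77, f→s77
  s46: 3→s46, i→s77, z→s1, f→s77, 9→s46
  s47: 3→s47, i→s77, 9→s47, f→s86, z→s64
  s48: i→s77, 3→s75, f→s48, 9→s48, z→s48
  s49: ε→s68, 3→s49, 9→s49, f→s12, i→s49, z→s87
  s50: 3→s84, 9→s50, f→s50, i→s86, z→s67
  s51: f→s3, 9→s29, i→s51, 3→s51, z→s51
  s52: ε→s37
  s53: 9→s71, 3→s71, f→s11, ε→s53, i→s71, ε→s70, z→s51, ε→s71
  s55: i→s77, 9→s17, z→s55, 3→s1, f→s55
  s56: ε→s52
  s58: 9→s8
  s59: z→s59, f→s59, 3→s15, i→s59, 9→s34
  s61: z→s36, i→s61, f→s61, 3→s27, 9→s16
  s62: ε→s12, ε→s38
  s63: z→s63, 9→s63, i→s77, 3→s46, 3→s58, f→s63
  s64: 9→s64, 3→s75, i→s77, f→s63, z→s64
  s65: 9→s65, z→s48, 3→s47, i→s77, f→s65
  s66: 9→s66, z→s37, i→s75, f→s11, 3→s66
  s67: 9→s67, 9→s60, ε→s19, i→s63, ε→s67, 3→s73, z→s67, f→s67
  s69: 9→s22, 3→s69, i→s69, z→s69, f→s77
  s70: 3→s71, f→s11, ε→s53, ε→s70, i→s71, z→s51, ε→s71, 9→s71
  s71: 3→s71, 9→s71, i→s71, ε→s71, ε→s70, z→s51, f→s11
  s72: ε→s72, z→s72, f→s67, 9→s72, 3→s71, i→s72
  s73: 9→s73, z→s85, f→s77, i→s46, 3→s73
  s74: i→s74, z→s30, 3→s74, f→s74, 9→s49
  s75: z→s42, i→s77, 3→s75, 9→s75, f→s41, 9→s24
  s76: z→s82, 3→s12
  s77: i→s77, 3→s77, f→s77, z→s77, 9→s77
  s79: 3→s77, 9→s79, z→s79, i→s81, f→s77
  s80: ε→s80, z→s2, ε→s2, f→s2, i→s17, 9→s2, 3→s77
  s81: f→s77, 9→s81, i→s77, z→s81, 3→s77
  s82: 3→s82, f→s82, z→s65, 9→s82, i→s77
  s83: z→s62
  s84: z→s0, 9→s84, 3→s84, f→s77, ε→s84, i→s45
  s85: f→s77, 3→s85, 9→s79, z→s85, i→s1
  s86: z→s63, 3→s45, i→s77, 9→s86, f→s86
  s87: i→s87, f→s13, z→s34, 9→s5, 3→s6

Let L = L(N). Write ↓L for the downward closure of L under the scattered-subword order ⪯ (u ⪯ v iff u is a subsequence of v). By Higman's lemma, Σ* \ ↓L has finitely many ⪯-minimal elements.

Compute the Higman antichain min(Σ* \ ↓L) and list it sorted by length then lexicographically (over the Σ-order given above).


|Q|=88, |F|=67, |δ|=385 (31 ε).
min D↑ (63 st, q0=0, F={25}): 0:3→0,f→0,i→0,z→1,9→2 1:3→3,f→1,i→1,z→4,9→5 2:3→2,f→6,i→2,z→5,9→2 3:3→3,f→7,i→3,z→8,9→9 4:3→10,f→4,i→4,z→4,9→11 5:3→9,f→12,i→5,z→11,9→5 6:3→6,f→6,i→13,z→12,9→6 7:3→14,f→7,i→7,z→15,9→16 8:3→10,f→15,i→8,z→8,9→17 9:3→9,f→18,i→9,z→17,9→9 10:3→10,f→19,i→10,z→20,9→21 11:3→21,f→22,i→11,z→11,9→11 12:3→23,f→12,i→24,z→22,9→12 13:3→13,f→13,i→25,z→24,9→13 14:3→14,f→25,i→14,z→26,9→14 15:3→27,f→15,i→15,z→15,9→28 16:3→14,f→18,i→16,z→28,9→16 17:3→21,f→29,i→17,z→17,9→17 18:3→30,f→18,i→31,z→29,9→18 19:3→27,f→19,i→19,z→32,9→33 20:3→20,f→32,i→20,z→20,9→34 21:3→21,f→35,i→21,z→36,9→21 22:3→37,f→22,i→38,z→22,9→22 23:3→23,f→18,i→39,z→40,9→23 24:3→39,f→24,i→25,z→38,9→24 25:3→25,f→25,i→25,z→25,9→25 26:3→27,f→25,i→26,z→26,9→26 27:3→27,f→25,i→27,z→41,9→27 28:3→27,f→29,i→28,z→28,9→28 29:3→42,f→29,i→43,z→29,9→29 30:3→30,f→25,i→44,z→45,9→30 31:3→44,f→31,i→25,z→43,9→31 32:3→41,f→32,i→32,z→32,9→34 33:3→27,f→35,i→33,z→46,9→33 34:3→25,f→47,i→34,z→34,9→34 35:3→42,f→35,i→48,z→49,9→35 36:3→36,f→49,i→36,z→36,9→34 37:3→37,f→35,i→50,z→51,9→37 38:3→50,f→38,i→25,z→38,9→38 39:3→39,f→31,i→25,z→52,9→39 40:3→37,f→29,i→52,z→40,9→40 41:3→41,f→25,i→41,z→41,9→53 42:3→42,f→25,i→54,z→55,9→42 43:3→54,f→43,i→25,z→43,9→43 44:3→44,f→25,i→25,z→56,9→44 45:3→42,f→25,i→56,z→45,9→45 46:3→41,f→49,i→46,z→46,9→34 47:3→25,f→47,i→57,z→47,9→47 48:3→54,f→48,i→25,z→58,9→48 49:3→55,f→49,i→58,z→49,9→47 50:3→50,f→48,i→25,z→59,9→50 51:3→51,f→49,i→59,z→51,9→47 52:3→50,f→43,i→25,z→52,9→52 53:3→25,f→25,i→53,z→53,9→53 54:3→54,f→25,i→25,z→60,9→54 55:3→55,f→25,i→60,z→55,9→61 56:3→54,f→25,i→25,z→56,9→56 57:3→25,f→57,i→25,z→57,9→57 58:3→60,f→58,i→25,z→58,9→57 59:3→59,f→58,i→25,z→59,9→57 60:3→60,f→25,i→25,z→60,9→62 61:3→25,f→25,i→62,z→61,9→61 62:3→25,f→25,i→25,z→62,9→62 [Hopcroft].
'9fii': |S_i|=[79, 68, 46, 22, 1] end={s77} rej; 4/4 single-dels accept.
'z3f3f': N↓-sim [79, 72, 63, 41, 18, 1] end={s77} ∉↓L; 5/5 single-dels accept.
'zz3z93': |S_i|=[79, 72, 55, 38, 22, 8, 1] end={s77} — reject; 6/6 deletions ∈↓L.
3 obstructions.

min(Σ*\↓L) = [9fii, z3f3f, zz3z93].


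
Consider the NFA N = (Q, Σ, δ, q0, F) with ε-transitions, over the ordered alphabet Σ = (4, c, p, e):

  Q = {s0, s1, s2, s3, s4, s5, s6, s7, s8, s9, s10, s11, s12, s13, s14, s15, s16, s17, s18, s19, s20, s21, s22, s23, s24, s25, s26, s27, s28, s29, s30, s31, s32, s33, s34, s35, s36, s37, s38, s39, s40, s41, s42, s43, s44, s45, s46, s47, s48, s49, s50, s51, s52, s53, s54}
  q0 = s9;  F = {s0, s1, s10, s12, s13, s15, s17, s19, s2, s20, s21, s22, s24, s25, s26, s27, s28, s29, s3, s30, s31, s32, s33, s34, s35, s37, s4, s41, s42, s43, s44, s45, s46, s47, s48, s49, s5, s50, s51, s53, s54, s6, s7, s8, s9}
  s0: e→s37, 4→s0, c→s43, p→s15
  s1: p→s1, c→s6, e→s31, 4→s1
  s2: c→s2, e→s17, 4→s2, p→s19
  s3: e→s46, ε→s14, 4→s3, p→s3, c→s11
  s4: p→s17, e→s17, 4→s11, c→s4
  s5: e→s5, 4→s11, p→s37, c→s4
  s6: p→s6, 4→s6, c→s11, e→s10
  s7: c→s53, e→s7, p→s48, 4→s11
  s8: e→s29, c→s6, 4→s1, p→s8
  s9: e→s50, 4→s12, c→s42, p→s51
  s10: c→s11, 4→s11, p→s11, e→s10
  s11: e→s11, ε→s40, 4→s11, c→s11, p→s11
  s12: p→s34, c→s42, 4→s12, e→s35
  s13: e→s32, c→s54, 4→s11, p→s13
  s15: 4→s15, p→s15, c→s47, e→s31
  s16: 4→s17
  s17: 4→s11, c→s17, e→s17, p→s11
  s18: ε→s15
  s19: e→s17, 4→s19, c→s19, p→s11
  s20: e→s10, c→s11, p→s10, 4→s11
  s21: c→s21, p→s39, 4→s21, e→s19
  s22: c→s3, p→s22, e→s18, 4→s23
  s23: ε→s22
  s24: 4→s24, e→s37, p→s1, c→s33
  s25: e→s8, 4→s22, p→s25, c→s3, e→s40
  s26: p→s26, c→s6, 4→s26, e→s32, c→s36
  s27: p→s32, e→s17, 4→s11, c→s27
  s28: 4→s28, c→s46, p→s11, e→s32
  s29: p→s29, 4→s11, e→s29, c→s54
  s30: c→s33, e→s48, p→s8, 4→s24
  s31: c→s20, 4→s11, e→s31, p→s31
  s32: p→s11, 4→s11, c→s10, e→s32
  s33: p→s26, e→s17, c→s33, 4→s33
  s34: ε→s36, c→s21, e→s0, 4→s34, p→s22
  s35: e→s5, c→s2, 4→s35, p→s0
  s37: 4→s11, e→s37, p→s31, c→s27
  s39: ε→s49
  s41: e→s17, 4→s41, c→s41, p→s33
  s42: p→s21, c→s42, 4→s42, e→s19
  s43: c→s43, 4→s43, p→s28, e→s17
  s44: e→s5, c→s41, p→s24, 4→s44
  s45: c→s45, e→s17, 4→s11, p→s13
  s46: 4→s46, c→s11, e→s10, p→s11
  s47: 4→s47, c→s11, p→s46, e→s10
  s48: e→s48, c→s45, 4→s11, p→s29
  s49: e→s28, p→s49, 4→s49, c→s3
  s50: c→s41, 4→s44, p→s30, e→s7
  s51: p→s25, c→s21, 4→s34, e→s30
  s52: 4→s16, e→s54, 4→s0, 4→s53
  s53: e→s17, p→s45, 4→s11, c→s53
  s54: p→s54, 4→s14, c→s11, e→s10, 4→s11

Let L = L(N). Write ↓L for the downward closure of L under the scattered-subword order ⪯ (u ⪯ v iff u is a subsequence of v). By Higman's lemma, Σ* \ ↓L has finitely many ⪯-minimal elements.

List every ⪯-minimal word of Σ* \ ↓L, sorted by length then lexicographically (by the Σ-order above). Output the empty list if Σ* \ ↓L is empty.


A = [cep, ee4, ppcc, 4ecpp].

|Q|=55, |F|=45, |δ|=198 (6 ε).
min D↑ (46 st, q0=0, F={19}): 0:4→1,c→2,p→3,e→4 1:4→1,c→2,p→5,e→6 2:4→2,c→2,p→7,e→8 3:4→5,c→7,p→9,e→10 4:4→11,c→12,p→10,e→13 5:4→5,c→7,p→14,e→15 6:4→6,c→16,p→15,e→17 7:4→7,c→7,p→18,e→8 8:4→8,c→8,p→19,e→20 9:4→14,c→21,p→9,e→22 10:4→23,c→24,p→22,e→25 11:4→11,c→12,p→23,e→17 12:4→12,c→12,p→24,e→20 13:4→19,c→26,p→25,e→13 14:4→14,c→21,p→14,e→27 15:4→15,c→28,p→27,e→29 16:4→16,c→16,p→8,e→20 17:4→19,c→30,p→29,e→17 18:4→18,c→21,p→18,e→31 19:4→19,c→19,p→19,e→19 20:4→19,c→20,p→19,e→20 21:4→21,c→19,p→21,e→32 22:4→33,c→34,p→22,e→35 23:4→23,c→24,p→33,e→29 24:4→24,c→24,p→36,e→20 25:4→19,c→37,p→35,e→25 26:4→19,c→26,p→37,e→20 27:4→27,c→38,p→27,e→39 28:4→28,c→28,p→31,e→20 29:4→19,c→40,p→39,e→29 30:4→19,c→30,p→20,e→20 31:4→31,c→32,p→19,e→41 32:4→32,c→19,p→19,e→42 33:4→33,c→34,p→33,e→39 34:4→34,c→19,p→34,e→42 35:4→19,c→43,p→35,e→35 36:4→36,c→34,p→36,e→41 37:4→19,c→37,p→44,e→20 38:4→38,c→19,p→32,e→42 39:4→19,c→45,p→39,e→39 40:4→19,c→40,p→41,e→20 41:4→19,c→42,p→19,e→41 42:4→19,c→19,p→19,e→42 43:4→19,c→19,p→43,e→42 44:4→19,c→43,p→44,e→41 45:4→19,c→19,p→42,e→42 (ε-aug+det+¬).
'cep': |S_i|=[52, 29, 8, 2] end={s11,s40} — reject; 3/3 deletions ∈↓L.
'ee4': run [52, 40, 19, 3] end={s11,s14,s40} — reject; 3/3 single-dels accept.
'ppcc': run [52, 40, 26, 11, 2] end={s11,s40} — reject; 4/4 deletions ∈↓L.
'4ecpp': run [52, 39, 21, 14, 8, 2] end={s11,s40} — reject; 5/5 deletions ∈↓L.
4 minimals (antichain).


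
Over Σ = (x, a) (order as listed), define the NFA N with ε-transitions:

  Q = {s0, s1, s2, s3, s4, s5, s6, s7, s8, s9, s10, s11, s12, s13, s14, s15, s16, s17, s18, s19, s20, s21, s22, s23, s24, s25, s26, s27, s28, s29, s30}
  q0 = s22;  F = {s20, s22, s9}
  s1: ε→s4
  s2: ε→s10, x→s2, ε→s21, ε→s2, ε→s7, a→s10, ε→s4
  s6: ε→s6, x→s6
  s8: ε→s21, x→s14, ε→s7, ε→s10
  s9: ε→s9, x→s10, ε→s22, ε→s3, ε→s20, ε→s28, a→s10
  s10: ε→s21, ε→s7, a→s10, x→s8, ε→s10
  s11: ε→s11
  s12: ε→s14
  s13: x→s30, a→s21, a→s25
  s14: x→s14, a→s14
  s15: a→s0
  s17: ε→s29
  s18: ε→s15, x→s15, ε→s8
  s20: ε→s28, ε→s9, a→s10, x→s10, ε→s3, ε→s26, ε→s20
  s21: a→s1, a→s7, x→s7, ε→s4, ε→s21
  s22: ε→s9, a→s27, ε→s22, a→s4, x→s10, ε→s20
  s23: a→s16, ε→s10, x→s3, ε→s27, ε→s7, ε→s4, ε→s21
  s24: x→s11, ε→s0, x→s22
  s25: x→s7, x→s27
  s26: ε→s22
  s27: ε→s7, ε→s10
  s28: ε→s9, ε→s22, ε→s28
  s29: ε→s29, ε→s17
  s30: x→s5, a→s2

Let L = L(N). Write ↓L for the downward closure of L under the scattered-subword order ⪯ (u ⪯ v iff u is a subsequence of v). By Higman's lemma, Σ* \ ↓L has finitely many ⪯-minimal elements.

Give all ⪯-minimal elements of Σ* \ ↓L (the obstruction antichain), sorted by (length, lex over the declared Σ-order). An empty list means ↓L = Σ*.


Antichain: [x, a].

|Q|=31, |F|=3, |δ|=78 (47 ε).
min D↑ (2 st, q0=0, F={1}): 0:x→1,a→1 1:x→1,a→1.
'x': N↓-sim [14, 7] end={s1,s10,s14,s21,s4,s7,s8} ∉↓L; 1/1 deletions ∈↓L.
'a': run [14, 8] end={s1,s10,s14,s21,s27,s4,s7,s8} — reject; 1/1 deletions ∈↓L.
2 words, ⪯-incomp.


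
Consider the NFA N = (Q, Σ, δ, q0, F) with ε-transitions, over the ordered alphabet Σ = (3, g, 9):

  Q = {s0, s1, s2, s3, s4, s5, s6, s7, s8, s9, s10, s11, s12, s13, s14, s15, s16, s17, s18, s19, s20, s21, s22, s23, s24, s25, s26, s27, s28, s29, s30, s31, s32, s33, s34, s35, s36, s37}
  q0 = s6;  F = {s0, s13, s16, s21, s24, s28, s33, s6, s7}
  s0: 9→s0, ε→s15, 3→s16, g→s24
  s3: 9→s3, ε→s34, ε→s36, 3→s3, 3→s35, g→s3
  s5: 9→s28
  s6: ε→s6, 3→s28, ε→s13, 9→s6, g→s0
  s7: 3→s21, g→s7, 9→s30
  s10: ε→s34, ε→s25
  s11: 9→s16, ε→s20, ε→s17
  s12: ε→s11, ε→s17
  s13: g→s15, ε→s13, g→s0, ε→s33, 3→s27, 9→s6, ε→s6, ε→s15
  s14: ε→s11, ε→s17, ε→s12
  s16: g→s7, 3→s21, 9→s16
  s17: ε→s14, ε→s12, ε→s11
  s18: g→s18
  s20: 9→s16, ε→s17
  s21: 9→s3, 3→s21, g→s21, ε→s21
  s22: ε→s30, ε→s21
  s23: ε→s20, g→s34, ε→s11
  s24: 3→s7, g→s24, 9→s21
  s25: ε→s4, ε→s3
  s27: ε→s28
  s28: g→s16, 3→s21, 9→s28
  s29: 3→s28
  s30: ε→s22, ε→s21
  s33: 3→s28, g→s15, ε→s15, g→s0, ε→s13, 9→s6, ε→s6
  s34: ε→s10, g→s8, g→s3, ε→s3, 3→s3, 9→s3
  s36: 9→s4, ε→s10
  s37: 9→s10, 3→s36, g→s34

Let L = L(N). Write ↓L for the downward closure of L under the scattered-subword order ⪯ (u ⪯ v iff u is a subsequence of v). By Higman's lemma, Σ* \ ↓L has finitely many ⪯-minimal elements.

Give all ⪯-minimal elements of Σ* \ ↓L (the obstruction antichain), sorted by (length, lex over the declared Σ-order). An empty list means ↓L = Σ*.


A = [339, gg99].

|Q|=38, |F|=9, |δ|=85 (38 ε).
min D↑ (8 st, q0=0, F={6}): 0:3→1,g→2,9→0 1:3→3,g→4,9→1 2:3→4,g→5,9→2 3:3→3,g→3,9→6 4:3→3,g→7,9→4 5:3→7,g→5,9→3 6:3→6,g→6,9→6 7:3→3,g→7,9→3 (ε-aug+det+¬).
'339': N↓-sim [21, 15, 9, 8] end={s10,s25,s3,s34,s35,s36,s4,s8} ∉↓L; 3/3 single-dels accept.
'gg99': run [21, 16, 13, 11, 8] end={s10,s25,s3,s34,s35,s36,s4,s8} rej; 4/4 deletions ∈↓L.
2 words, ⪯-incomp.


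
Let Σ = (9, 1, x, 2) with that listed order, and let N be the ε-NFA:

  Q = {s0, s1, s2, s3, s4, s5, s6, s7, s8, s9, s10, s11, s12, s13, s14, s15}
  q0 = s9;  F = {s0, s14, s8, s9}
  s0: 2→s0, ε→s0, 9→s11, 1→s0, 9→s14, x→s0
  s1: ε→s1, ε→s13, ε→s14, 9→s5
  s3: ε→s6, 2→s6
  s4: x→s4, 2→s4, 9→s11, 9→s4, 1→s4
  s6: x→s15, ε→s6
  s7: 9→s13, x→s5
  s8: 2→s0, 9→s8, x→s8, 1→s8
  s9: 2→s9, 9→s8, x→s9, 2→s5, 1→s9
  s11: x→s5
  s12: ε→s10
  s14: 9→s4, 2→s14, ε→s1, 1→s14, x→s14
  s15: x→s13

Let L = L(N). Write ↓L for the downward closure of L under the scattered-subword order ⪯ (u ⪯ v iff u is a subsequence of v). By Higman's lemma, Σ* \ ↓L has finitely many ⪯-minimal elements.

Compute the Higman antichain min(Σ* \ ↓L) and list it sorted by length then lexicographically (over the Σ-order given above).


min(Σ*\↓L) = [9299].

|Q|=16, |F|=4, |δ|=38 (8 ε).
min D↑ (5 st, q0=0, F={4}): 0:9→1,1→0,x→0,2→0 1:9→1,1→1,x→1,2→2 2:9→3,1→2,x→2,2→2 3:9→4,1→3,x→3,2→3 4:9→4,1→4,x→4,2→4 [Hopcroft].
'9299': N↓-sim [9, 8, 7, 6, 3] end={s11,s4,s5} ∉↓L; 4/4 single-dels accept.
1 words, ⪯-incomp.


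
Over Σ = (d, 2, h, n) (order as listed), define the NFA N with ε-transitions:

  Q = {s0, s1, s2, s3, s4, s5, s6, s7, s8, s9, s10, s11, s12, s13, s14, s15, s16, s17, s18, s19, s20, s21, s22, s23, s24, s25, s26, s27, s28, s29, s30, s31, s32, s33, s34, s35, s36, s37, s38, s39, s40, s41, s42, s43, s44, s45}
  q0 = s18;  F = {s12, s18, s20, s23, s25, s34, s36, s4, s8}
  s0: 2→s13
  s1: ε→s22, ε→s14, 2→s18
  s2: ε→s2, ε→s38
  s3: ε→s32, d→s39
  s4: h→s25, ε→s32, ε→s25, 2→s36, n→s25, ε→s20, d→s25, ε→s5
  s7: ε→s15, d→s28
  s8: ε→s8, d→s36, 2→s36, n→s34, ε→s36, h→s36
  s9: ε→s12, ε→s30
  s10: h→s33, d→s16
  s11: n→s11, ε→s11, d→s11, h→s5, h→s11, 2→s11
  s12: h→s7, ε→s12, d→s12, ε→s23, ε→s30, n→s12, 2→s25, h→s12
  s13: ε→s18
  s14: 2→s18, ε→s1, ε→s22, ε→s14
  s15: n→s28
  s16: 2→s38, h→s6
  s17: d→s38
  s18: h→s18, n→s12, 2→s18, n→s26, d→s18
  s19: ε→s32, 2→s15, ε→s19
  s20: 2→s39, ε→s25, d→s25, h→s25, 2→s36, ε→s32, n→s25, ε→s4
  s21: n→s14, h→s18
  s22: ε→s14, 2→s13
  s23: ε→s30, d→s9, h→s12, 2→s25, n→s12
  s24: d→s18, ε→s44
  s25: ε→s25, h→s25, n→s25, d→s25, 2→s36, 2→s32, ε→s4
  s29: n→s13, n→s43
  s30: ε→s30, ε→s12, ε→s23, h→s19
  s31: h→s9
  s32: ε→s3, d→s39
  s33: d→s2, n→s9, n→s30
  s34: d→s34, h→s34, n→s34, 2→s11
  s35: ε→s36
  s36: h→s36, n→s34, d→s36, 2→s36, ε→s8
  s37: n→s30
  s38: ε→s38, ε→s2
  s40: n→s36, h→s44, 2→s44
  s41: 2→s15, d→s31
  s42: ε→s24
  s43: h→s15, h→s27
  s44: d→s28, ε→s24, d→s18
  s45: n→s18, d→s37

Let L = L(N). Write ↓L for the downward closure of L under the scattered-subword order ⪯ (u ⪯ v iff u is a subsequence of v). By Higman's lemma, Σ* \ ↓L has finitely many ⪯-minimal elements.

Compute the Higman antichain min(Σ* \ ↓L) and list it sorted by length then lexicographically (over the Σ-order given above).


Antichain: [n22n2].

|Q|=46, |F|=9, |δ|=123 (42 ε).
min D↑ (6 st, q0=0, F={5}): 0:d→0,2→0,h→0,n→1 1:d→1,2→2,h→1,n→1 2:d→2,2→3,h→2,n→2 3:d→3,2→3,h→3,n→4 4:d→4,2→5,h→4,n→4 5:d→5,2→5,h→5,n→5 (ε-aug+det+¬).
'n22n2': run [21, 20, 13, 8, 3, 2] end={s11,s5} rej; 5/5 single-dels accept.
1 obstructions.


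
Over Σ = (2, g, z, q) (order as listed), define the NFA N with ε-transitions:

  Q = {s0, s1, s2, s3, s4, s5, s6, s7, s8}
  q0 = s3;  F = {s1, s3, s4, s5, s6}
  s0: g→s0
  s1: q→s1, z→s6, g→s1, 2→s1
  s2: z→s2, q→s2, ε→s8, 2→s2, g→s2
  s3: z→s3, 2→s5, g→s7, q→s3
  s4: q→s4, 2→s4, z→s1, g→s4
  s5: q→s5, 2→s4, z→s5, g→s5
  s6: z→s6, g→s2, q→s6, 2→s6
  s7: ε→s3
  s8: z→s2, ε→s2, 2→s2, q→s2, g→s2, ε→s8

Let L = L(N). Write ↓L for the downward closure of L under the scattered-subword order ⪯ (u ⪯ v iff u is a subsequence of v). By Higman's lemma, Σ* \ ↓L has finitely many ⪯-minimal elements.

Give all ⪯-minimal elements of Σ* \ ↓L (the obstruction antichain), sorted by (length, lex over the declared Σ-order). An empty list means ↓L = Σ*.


Antichain: [22zzg].

|Q|=9, |F|=5, |δ|=33 (4 ε).
min D↑ (6 st, q0=0, F={5}): 0:2→1,g→0,z→0,q→0 1:2→2,g→1,z→1,q→1 2:2→2,g→2,z→3,q→2 3:2→3,g→3,z→4,q→3 4:2→4,g→5,z→4,q→4 5:2→5,g→5,z→5,q→5 [Hopcroft].
'22zzg': N↓-sim [8, 6, 5, 4, 3, 2] end={s2,s8} rej; 5/5 single-dels accept.
1 obstructions.


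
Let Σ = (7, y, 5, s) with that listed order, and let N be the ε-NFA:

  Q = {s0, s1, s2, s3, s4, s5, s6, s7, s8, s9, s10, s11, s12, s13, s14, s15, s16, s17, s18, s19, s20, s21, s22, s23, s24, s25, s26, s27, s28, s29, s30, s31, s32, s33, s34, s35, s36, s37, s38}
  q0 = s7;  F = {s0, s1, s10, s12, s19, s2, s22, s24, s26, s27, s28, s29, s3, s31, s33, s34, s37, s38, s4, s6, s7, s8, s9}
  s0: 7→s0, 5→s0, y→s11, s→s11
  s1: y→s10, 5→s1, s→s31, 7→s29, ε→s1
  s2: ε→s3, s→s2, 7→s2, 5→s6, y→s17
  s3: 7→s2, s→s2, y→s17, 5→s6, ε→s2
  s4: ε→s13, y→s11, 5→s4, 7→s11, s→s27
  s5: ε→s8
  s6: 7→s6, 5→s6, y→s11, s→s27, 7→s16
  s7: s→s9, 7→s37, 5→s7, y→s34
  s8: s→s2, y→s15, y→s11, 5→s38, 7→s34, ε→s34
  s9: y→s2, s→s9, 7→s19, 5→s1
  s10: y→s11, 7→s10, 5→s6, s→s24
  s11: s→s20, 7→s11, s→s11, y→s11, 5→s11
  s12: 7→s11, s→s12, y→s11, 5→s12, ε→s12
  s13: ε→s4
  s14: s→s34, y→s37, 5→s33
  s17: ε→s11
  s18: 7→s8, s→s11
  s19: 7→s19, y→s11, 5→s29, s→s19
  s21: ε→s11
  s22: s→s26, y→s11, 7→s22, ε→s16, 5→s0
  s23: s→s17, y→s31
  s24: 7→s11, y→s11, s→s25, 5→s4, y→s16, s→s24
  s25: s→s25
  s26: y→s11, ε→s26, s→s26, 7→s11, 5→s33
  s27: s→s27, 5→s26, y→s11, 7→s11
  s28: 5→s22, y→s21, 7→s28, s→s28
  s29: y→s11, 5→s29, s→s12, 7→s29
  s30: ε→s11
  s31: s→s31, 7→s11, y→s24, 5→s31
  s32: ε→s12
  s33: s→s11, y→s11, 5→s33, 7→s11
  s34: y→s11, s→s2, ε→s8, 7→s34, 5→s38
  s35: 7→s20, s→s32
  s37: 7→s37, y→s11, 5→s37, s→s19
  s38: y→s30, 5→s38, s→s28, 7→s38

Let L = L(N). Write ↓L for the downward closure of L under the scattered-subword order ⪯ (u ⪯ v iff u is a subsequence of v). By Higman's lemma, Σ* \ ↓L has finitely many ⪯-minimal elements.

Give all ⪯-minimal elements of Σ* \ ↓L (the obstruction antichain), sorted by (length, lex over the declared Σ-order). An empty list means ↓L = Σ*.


min(Σ*\↓L) = [7y, yy, s5s7, y5s55s].

|Q|=39, |F|=23, |δ|=126 (15 ε).
min D↑ (22 st, q0=0, F={4}): 0:7→1,y→2,5→0,s→3 1:7→1,y→4,5→1,s→5 2:7→2,y→4,5→6,s→7 3:7→5,y→7,5→8,s→3 4:7→4,y→4,5→4,s→4 5:7→5,y→4,5→9,s→5 6:7→6,y→4,5→6,s→10 7:7→7,y→4,5→11,s→7 8:7→9,y→12,5→8,s→13 9:7→9,y→4,5→9,s→14 10:7→10,y→4,5→15,s→10 11:7→11,y→4,5→11,s→16 12:7→12,y→4,5→11,s→17 13:7→4,y→17,5→13,s→13 14:7→4,y→4,5→14,s→14 15:7→15,y→4,5→18,s→19 16:7→4,y→4,5→19,s→16 17:7→4,y→4,5→20,s→17 18:7→18,y→4,5→18,s→4 19:7→4,y→4,5→21,s→19 20:7→4,y→4,5→20,s→16 21:7→4,y→4,5→21,s→4 (ε-aug+det+¬).
'7y': |S_i|=[32, 28, 7] end={s11,s15,s16,s17,s20,s21,s30} — reject; 2/2 del acc.
'yy': run [32, 24, 7] end={s11,s15,s16,s17,s20,s21,s30} ∉↓L; 2/2 del acc.
's5s7': N↓-sim [32, 25, 18, 12, 2] end={s11,s20} rej; 4/4 del acc.
'y5s55s': |S_i|=[32, 24, 15, 10, 7, 4, 2] end={s11,s20} rej; 6/6 deletions ∈↓L.
4 words, ⪯-incomp.


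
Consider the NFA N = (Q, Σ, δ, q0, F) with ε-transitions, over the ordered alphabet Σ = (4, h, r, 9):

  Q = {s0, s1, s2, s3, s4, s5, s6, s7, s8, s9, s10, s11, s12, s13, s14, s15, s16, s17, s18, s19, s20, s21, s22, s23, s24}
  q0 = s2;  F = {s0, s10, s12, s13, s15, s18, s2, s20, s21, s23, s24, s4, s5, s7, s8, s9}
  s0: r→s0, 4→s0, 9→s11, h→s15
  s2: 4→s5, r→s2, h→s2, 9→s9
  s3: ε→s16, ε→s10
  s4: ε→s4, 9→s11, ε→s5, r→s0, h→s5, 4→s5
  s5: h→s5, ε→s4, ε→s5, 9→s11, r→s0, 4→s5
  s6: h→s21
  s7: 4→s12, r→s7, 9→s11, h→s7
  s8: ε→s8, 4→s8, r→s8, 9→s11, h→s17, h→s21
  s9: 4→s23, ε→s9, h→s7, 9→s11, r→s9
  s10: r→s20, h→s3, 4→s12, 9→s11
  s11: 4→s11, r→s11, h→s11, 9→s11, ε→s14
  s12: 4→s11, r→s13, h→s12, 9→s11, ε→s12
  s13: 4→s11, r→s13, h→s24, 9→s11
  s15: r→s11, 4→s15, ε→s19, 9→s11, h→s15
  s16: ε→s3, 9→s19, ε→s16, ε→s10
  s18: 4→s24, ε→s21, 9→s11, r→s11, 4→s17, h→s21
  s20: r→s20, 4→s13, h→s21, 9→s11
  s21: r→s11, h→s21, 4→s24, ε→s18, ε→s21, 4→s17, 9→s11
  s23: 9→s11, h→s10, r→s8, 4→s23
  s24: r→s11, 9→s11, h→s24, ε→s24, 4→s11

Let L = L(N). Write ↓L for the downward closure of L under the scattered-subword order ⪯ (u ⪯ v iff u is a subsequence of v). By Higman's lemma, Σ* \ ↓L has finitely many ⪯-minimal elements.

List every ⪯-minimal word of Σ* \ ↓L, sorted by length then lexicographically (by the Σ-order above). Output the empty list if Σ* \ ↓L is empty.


A = [49, 99, 4rhr, 9h44].

|Q|=25, |F|=16, |δ|=91 (18 ε).
min D↑ (15 st, q0=0, F={4}): 0:4→1,h→0,r→0,9→2 1:4→1,h→1,r→3,9→4 2:4→5,h→6,r→2,9→4 3:4→3,h→7,r→3,9→4 4:4→4,h→4,r→4,9→4 5:4→5,h→8,r→9,9→4 6:4→10,h→6,r→6,9→4 7:4→7,h→7,r→4,9→4 8:4→10,h→8,r→11,9→4 9:4→9,h→12,r→9,9→4 10:4→4,h→10,r→13,9→4 11:4→13,h→12,r→11,9→4 12:4→14,h→12,r→4,9→4 13:4→4,h→14,r→13,9→4 14:4→4,h→14,r→4,9→4 [Hopcroft].
'49': N↓-sim [22, 19, 3] end={s11,s14,s19} ∉↓L; 2/2 del acc.
'99': |S_i|=[22, 17, 3] end={s11,s14,s19} — reject; 2/2 del acc.
'4rhr': run [22, 19, 12, 8, 2] end={s11,s14} ∉↓L; 4/4 single-dels accept.
'9h44': run [22, 17, 14, 6, 2] end={s11,s14} ∉↓L; 4/4 del acc.
4 words, ⪯-incomp.
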